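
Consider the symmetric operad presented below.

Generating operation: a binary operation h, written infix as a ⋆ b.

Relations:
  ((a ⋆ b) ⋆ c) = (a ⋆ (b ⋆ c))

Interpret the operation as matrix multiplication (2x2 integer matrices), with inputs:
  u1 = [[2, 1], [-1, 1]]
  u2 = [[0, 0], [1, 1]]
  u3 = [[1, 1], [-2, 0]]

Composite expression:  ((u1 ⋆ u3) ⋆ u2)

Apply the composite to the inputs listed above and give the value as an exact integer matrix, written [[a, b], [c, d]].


[[2, 2], [-1, -1]]

(u1 ⋆ u3) = [[0, 2], [-3, -1]]
((u1 ⋆ u3) ⋆ u2) = [[2, 2], [-1, -1]]


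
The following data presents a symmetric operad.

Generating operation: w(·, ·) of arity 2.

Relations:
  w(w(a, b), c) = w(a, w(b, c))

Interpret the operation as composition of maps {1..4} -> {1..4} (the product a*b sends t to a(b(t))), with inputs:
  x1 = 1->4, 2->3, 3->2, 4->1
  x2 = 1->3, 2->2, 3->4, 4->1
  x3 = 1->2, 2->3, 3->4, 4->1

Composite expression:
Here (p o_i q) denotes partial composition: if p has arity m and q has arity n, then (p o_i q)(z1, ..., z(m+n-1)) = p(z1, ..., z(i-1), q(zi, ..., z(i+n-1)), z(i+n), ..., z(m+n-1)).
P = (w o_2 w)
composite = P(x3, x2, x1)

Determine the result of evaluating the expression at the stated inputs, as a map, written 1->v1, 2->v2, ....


1->2, 2->1, 3->3, 4->4

w(x2, x1) = 1->1, 2->4, 3->2, 4->3
w(x3, w(x2, x1)) = 1->2, 2->1, 3->3, 4->4


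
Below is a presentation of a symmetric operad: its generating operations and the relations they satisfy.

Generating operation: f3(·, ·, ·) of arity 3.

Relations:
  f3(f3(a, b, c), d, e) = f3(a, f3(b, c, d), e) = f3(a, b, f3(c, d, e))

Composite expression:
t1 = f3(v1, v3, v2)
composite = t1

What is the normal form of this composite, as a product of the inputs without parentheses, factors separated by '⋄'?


All parenthesizations of f3 agree; list the v-inputs left to right.
f3(v1, v3, v2) reduces to v1 ⋄ v3 ⋄ v2

v1 ⋄ v3 ⋄ v2


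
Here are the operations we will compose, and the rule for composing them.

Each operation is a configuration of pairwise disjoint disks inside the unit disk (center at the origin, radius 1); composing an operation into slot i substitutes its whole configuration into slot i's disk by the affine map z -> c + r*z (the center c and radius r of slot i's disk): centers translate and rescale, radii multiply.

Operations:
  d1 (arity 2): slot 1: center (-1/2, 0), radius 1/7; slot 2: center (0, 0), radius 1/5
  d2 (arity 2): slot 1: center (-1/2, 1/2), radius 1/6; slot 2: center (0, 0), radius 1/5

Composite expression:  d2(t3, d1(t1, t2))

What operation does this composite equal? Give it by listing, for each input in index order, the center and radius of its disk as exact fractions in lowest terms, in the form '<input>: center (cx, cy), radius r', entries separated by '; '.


t1: center (-1/10, 0), radius 1/35; t2: center (0, 0), radius 1/25; t3: center (-1/2, 1/2), radius 1/6

Nesting under d2 composes maps z -> c + r*z down each t-path.
input t3: composing its 1 substitution step yields center (-1/2, 1/2), radius 1/6
input t1: composing its 2 substitution steps yields center (-1/10, 0), radius 1/35
input t2: composing its 2 substitution steps yields center (0, 0), radius 1/25


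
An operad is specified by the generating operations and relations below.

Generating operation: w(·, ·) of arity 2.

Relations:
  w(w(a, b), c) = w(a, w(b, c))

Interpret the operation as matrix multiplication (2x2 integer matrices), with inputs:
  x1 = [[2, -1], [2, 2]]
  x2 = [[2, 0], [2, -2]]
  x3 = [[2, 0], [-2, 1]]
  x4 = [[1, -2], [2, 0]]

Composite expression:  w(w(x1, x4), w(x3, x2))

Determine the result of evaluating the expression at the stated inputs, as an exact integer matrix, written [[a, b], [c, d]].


[[8, 8], [32, 8]]


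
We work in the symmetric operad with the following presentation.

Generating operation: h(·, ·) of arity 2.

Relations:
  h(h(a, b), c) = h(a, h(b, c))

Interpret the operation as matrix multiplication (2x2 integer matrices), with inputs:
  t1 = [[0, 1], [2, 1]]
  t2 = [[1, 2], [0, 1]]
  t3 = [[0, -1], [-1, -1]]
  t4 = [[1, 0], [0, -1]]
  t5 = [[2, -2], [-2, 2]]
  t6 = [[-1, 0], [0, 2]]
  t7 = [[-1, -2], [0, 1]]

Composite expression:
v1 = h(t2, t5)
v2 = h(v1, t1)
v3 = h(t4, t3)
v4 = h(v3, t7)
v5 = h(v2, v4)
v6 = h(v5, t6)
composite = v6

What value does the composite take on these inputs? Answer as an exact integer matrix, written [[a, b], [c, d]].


h(t2, t5) = [[-2, 2], [-2, 2]]
h(h(t2, t5), t1) = [[4, 0], [4, 0]]
h(t4, t3) = [[0, -1], [1, 1]]
h(h(t4, t3), t7) = [[0, -1], [-1, -1]]
h(h(h(t2, t5), t1), h(h(t4, t3), t7)) = [[0, -4], [0, -4]]
h(h(h(h(t2, t5), t1), h(h(t4, t3), t7)), t6) = [[0, -8], [0, -8]]

[[0, -8], [0, -8]]


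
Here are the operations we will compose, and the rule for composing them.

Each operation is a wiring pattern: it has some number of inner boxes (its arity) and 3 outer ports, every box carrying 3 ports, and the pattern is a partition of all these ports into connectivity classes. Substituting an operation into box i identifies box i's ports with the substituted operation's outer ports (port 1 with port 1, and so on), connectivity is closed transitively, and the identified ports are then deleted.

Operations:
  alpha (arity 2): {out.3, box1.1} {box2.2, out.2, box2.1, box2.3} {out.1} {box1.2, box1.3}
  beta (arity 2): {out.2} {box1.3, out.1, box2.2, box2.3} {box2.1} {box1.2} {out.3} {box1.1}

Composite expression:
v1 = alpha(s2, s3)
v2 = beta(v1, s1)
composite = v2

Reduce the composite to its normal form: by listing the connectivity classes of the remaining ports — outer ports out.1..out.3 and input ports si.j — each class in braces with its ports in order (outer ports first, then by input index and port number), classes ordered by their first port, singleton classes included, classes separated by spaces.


Two ports join when wires chain via beta-identified ports.
after alpha, the pattern on (s2, s3) reads {out.1} {out.2, s3.1, s3.2, s3.3} {out.3, s2.1} {s2.2, s2.3} (out.j = its outer ports)
after beta, the pattern on (s2, s3, s1) reads {out.1, s1.2, s1.3, s2.1} {out.2} {out.3} {s1.1} {s2.2, s2.3} {s3.1, s3.2, s3.3} (out.j = its outer ports)

{out.1, s1.2, s1.3, s2.1} {out.2} {out.3} {s1.1} {s2.2, s2.3} {s3.1, s3.2, s3.3}


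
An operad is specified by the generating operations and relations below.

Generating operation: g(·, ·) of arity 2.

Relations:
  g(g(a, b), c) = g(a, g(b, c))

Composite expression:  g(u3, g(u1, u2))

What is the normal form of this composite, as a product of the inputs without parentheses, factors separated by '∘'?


All parenthesizations of g agree; list the u-inputs left to right.
g(u1, u2) linearizes to u1 ∘ u2
g(u3, g(u1, u2)) linearizes to u3 ∘ u1 ∘ u2

u3 ∘ u1 ∘ u2


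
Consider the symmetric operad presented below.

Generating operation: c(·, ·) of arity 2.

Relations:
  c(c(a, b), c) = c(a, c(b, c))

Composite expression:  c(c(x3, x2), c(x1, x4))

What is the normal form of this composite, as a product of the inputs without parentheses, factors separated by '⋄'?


Every regrouping of c is equal, so read the x-inputs in written order.
c(x3, x2) reduces to x3 ⋄ x2
c(x1, x4) reduces to x1 ⋄ x4
c(c(x3, x2), c(x1, x4)) reduces to x3 ⋄ x2 ⋄ x1 ⋄ x4

x3 ⋄ x2 ⋄ x1 ⋄ x4


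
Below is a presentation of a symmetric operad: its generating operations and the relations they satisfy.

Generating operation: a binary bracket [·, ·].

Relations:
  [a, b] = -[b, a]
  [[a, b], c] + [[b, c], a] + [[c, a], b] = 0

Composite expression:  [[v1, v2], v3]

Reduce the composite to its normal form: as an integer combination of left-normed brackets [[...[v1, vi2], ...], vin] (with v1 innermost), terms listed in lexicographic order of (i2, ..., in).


[[v1, v2], v3]

In the tensor algebra, words opening v1 carry the v1-anchored form.
Composite bracket: [[v1, v2], v3]
Applying ab - ba throughout gives 4 signed words (2^2 = 4).
Words beginning with v1 determine it all:
  sign of v1v2v3 is +1, so it contributes +[[v1, v2], v3]


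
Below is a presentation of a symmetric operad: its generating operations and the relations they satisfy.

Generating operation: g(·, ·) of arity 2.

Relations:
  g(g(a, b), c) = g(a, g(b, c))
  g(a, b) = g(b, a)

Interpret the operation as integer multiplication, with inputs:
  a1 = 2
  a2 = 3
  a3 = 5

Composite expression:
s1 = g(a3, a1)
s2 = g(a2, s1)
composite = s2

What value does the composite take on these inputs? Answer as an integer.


30

g(a3, a1) = 10
g(a2, g(a3, a1)) = 30


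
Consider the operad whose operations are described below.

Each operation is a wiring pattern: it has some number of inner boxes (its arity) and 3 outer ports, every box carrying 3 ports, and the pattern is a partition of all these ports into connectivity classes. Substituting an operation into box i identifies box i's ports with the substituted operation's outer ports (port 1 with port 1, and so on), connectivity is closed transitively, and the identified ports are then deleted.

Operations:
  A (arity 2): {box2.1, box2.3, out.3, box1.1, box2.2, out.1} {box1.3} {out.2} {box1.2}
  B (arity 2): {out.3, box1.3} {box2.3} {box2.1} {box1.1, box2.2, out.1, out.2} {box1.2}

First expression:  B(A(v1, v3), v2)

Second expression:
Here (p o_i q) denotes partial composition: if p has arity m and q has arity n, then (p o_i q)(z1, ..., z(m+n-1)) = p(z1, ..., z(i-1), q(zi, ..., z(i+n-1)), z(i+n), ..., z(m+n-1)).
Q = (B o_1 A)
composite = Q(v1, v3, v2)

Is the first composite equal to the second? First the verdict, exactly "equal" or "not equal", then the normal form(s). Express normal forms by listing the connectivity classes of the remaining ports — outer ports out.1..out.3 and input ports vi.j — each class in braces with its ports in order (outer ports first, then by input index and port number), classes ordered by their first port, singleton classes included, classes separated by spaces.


In normal form, the first expression is {out.1, out.2, out.3, v1.1, v2.2, v3.1, v3.2, v3.3} {v1.2} {v1.3} {v2.1} {v2.3}
In normal form, the second expression is {out.1, out.2, out.3, v1.1, v2.2, v3.1, v3.2, v3.3} {v1.2} {v1.3} {v2.1} {v2.3}
Both agree, so they are equal.

equal — both sides give {out.1, out.2, out.3, v1.1, v2.2, v3.1, v3.2, v3.3} {v1.2} {v1.3} {v2.1} {v2.3}


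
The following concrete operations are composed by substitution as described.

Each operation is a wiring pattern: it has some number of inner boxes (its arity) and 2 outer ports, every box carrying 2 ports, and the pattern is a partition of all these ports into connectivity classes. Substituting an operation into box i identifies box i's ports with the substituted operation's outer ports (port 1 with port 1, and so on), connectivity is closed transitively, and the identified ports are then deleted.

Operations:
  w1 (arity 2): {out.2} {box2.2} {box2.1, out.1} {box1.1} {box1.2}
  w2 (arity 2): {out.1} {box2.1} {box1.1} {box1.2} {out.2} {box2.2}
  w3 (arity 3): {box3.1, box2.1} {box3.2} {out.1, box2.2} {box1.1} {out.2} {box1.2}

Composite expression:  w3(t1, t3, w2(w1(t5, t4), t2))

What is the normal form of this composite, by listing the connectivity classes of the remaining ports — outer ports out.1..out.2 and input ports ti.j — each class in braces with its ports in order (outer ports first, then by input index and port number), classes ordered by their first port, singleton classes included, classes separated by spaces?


{out.1, t3.2} {out.2} {t1.1} {t1.2} {t2.1} {t2.2} {t3.1} {t4.1} {t4.2} {t5.1} {t5.2}

Connectivity passes through glued w3-boundaries; trace each wire chain.
after w1, the pattern on (t5, t4) reads {out.1, t4.1} {out.2} {t4.2} {t5.1} {t5.2} (out.j = its outer ports)
after w2, the pattern on (t5, t4, t2) reads {out.1} {out.2} {t2.1} {t2.2} {t4.1} {t4.2} {t5.1} {t5.2} (out.j = its outer ports)
after w3, the pattern on (t1, t3, t5, t4, t2) reads {out.1, t3.2} {out.2} {t1.1} {t1.2} {t2.1} {t2.2} {t3.1} {t4.1} {t4.2} {t5.1} {t5.2} (out.j = its outer ports)


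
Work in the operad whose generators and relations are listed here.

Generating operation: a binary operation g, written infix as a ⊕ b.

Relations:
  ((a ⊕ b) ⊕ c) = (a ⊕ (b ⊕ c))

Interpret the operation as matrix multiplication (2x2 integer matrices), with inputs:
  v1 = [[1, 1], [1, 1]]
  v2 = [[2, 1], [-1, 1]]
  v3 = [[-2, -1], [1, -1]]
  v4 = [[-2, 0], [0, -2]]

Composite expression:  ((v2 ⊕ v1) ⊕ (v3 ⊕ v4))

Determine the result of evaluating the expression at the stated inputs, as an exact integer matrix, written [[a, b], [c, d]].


[[6, 12], [0, 0]]

(v2 ⊕ v1) = [[3, 3], [0, 0]]
(v3 ⊕ v4) = [[4, 2], [-2, 2]]
((v2 ⊕ v1) ⊕ (v3 ⊕ v4)) = [[6, 12], [0, 0]]


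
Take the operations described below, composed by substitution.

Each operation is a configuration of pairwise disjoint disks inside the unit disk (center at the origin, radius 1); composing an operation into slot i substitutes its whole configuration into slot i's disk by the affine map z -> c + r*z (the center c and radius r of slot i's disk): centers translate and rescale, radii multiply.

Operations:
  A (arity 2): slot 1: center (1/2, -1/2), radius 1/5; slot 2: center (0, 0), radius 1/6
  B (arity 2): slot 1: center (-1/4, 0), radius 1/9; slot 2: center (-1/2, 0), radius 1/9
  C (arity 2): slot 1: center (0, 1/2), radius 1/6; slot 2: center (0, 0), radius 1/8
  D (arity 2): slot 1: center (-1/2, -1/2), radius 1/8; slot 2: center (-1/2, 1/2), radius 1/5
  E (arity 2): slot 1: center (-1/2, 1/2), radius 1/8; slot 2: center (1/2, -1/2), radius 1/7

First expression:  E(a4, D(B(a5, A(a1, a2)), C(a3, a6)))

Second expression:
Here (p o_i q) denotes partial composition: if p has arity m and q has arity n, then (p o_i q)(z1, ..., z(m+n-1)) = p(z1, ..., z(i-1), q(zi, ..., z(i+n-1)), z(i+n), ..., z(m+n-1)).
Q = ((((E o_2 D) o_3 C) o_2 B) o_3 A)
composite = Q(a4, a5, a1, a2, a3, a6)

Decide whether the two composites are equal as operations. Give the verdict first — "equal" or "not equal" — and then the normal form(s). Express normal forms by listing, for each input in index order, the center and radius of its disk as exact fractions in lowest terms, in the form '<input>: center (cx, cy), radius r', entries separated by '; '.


The first composite normalizes to a1: center (53/126, -577/1008), radius 1/2520; a2: center (47/112, -4/7), radius 1/3024; a3: center (3/7, -29/70), radius 1/210; a4: center (-1/2, 1/2), radius 1/8; a5: center (95/224, -4/7), radius 1/504; a6: center (3/7, -3/7), radius 1/280
The second composite normalizes to a1: center (53/126, -577/1008), radius 1/2520; a2: center (47/112, -4/7), radius 1/3024; a3: center (3/7, -29/70), radius 1/210; a4: center (-1/2, 1/2), radius 1/8; a5: center (95/224, -4/7), radius 1/504; a6: center (3/7, -3/7), radius 1/280
Same normal form: equal.

equal; the common form is a1: center (53/126, -577/1008), radius 1/2520; a2: center (47/112, -4/7), radius 1/3024; a3: center (3/7, -29/70), radius 1/210; a4: center (-1/2, 1/2), radius 1/8; a5: center (95/224, -4/7), radius 1/504; a6: center (3/7, -3/7), radius 1/280


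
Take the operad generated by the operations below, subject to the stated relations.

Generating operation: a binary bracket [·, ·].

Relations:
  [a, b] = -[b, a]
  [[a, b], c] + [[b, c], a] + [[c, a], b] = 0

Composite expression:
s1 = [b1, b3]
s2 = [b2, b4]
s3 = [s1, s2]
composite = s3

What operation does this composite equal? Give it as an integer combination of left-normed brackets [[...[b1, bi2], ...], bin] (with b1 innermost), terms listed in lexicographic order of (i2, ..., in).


[[[b1, b3], b2], b4] - [[[b1, b3], b4], b2]

Left-normed coefficients sit on the b1-initial expansion words.
Composite bracket: [[b1, b3], [b2, b4]]
Expanding via [a, b] = ab - ba: 8 signed words (2^3 = 8).
Only words starting with b1 matter:
  sign of b1b3b2b4 is +1, so it contributes +[[[b1, b3], b2], b4]
  sign of b1b3b4b2 is -1, so it contributes -[[[b1, b3], b4], b2]


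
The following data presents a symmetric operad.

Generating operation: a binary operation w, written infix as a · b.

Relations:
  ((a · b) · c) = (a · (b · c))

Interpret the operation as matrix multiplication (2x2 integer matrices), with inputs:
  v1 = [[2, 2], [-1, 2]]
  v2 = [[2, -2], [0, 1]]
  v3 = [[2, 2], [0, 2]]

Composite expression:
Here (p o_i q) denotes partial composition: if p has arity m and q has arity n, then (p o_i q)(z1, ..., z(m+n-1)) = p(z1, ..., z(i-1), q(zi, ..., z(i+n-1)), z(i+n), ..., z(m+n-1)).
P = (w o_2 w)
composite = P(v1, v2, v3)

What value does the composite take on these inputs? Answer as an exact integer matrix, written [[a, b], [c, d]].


[[8, 4], [-4, 4]]

(v2 · v3) = [[4, 0], [0, 2]]
(v1 · (v2 · v3)) = [[8, 4], [-4, 4]]


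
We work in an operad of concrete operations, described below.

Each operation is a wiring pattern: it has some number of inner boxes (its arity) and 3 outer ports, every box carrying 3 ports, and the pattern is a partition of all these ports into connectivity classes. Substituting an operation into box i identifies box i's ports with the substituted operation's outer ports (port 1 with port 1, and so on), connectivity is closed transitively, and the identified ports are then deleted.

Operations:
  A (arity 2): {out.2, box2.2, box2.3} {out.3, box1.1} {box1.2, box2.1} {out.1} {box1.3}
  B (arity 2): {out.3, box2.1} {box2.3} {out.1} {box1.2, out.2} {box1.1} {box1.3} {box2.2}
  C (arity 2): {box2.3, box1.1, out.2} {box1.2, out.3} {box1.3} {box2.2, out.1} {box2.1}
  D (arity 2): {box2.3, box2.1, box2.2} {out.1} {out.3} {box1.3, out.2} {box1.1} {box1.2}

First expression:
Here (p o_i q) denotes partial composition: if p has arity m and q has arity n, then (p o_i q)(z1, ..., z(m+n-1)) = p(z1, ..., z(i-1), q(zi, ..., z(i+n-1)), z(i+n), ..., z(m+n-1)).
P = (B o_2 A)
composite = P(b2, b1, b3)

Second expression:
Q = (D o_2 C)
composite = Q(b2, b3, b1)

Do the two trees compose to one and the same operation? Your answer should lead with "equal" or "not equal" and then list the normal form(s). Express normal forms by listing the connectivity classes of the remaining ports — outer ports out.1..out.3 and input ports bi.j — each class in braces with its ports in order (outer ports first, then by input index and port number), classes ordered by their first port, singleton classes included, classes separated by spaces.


The first expression, normalized: {out.1} {out.2, b2.2} {out.3} {b1.1} {b1.2, b3.1} {b1.3} {b2.1} {b2.3} {b3.2, b3.3}
The second expression, normalized: {out.1} {out.2, b2.3} {out.3} {b1.1} {b1.2, b1.3, b3.1, b3.2} {b2.1} {b2.2} {b3.3}
The forms do not match — not equal.

not equal: they reduce to {out.1} {out.2, b2.2} {out.3} {b1.1} {b1.2, b3.1} {b1.3} {b2.1} {b2.3} {b3.2, b3.3} and {out.1} {out.2, b2.3} {out.3} {b1.1} {b1.2, b1.3, b3.1, b3.2} {b2.1} {b2.2} {b3.3}


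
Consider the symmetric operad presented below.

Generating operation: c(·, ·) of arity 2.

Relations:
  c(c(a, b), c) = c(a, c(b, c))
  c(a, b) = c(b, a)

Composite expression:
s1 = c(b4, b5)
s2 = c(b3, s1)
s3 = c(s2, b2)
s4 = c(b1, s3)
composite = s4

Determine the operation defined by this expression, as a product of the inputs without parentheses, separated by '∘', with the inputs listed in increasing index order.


b1 ∘ b2 ∘ b3 ∘ b4 ∘ b5

Both nesting and order wash out for c; what remains is which b's occur.
c(b4, b5) spells out as b4 ∘ b5
c(b3, c(b4, b5)) spells out as b3 ∘ b4 ∘ b5
c(c(b3, c(b4, b5)), b2) spells out as b3 ∘ b4 ∘ b5 ∘ b2
c(b1, c(c(b3, c(b4, b5)), b2)) spells out as b1 ∘ b3 ∘ b4 ∘ b5 ∘ b2
commutativity sorts the factors: b1 ∘ b2 ∘ b3 ∘ b4 ∘ b5


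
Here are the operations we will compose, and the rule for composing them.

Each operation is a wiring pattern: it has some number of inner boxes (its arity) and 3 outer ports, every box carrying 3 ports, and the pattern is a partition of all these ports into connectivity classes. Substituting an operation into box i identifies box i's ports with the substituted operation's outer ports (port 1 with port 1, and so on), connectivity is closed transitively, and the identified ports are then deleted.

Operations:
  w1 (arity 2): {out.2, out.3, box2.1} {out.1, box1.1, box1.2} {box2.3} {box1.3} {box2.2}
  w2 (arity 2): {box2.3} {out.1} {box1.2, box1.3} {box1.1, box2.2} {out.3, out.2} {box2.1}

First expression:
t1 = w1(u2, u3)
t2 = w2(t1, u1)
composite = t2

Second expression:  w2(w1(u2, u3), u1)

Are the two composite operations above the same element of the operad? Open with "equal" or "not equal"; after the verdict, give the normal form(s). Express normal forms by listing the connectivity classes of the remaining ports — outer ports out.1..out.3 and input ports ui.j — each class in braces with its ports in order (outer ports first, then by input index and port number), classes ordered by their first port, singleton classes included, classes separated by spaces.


Normal form of the first expression: {out.1} {out.2, out.3} {u1.1} {u1.2, u2.1, u2.2} {u1.3} {u2.3} {u3.1} {u3.2} {u3.3}
Normal form of the second expression: {out.1} {out.2, out.3} {u1.1} {u1.2, u2.1, u2.2} {u1.3} {u2.3} {u3.1} {u3.2} {u3.3}
Identical normal forms: equal.

equal — both sides give {out.1} {out.2, out.3} {u1.1} {u1.2, u2.1, u2.2} {u1.3} {u2.3} {u3.1} {u3.2} {u3.3}


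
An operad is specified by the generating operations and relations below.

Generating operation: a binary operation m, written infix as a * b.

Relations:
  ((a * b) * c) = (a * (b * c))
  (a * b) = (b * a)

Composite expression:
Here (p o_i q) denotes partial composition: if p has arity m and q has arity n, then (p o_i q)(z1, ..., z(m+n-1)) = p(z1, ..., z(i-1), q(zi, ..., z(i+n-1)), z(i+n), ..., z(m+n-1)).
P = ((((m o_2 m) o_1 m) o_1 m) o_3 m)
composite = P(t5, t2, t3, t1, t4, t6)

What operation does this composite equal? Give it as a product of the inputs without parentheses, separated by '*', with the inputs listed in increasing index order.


Any arrangement under m is one operation, so sort the t-inputs.
(t5 * t2) collapses to t5 * t2
(t3 * t1) collapses to t3 * t1
((t5 * t2) * (t3 * t1)) collapses to t5 * t2 * t3 * t1
(t4 * t6) collapses to t4 * t6
(((t5 * t2) * (t3 * t1)) * (t4 * t6)) collapses to t5 * t2 * t3 * t1 * t4 * t6
reordering the factors by index: t1 * t2 * t3 * t4 * t5 * t6

t1 * t2 * t3 * t4 * t5 * t6


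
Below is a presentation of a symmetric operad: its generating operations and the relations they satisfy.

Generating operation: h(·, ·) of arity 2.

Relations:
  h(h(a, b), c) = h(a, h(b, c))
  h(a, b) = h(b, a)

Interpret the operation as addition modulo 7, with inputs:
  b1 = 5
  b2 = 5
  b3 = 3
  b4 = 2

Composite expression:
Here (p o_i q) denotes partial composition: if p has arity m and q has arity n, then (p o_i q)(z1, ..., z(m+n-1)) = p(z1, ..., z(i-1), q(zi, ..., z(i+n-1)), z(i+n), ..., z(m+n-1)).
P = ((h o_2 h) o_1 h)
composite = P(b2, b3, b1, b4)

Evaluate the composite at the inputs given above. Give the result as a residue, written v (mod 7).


1 (mod 7)


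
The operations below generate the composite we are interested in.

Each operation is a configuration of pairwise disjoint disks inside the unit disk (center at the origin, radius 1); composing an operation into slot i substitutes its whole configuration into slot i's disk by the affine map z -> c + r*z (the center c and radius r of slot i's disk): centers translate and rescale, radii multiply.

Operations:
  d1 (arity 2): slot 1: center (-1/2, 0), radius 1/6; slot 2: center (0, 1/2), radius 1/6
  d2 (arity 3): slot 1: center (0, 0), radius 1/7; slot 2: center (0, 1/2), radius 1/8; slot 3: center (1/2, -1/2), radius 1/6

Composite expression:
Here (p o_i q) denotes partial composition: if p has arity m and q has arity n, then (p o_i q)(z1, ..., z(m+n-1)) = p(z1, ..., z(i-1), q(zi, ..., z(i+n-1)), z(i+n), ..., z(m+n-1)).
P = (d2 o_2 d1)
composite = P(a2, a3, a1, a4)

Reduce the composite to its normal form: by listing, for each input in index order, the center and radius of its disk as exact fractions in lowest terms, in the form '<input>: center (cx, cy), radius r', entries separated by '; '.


Follow each a-input down from d2: c' goes to c + r*c', radius to r*r'.
a2 passes through 1 substitution, ending at center (0, 0), radius 1/7
a3 passes through 2 substitutions, ending at center (-1/16, 1/2), radius 1/48
a1 passes through 2 substitutions, ending at center (0, 9/16), radius 1/48
a4 passes through 1 substitution, ending at center (1/2, -1/2), radius 1/6

a1: center (0, 9/16), radius 1/48; a2: center (0, 0), radius 1/7; a3: center (-1/16, 1/2), radius 1/48; a4: center (1/2, -1/2), radius 1/6


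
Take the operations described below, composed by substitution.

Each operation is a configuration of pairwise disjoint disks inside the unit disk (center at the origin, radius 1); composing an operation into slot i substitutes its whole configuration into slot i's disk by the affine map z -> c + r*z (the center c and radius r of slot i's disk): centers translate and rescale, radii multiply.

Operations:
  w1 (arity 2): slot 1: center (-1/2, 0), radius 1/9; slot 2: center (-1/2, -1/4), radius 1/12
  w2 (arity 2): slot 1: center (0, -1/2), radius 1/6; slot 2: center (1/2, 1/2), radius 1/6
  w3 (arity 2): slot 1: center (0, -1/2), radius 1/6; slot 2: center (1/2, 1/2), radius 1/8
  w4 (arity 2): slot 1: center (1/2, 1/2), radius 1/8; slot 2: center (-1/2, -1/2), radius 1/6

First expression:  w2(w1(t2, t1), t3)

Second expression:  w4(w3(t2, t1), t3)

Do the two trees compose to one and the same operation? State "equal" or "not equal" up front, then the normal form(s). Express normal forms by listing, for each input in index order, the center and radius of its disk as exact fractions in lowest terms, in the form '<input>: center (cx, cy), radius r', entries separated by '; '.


not equal — first t1: center (-1/12, -13/24), radius 1/72; t2: center (-1/12, -1/2), radius 1/54; t3: center (1/2, 1/2), radius 1/6, second t1: center (9/16, 9/16), radius 1/64; t2: center (1/2, 7/16), radius 1/48; t3: center (-1/2, -1/2), radius 1/6

In normal form, the first expression is t1: center (-1/12, -13/24), radius 1/72; t2: center (-1/12, -1/2), radius 1/54; t3: center (1/2, 1/2), radius 1/6
In normal form, the second expression is t1: center (9/16, 9/16), radius 1/64; t2: center (1/2, 7/16), radius 1/48; t3: center (-1/2, -1/2), radius 1/6
Distinct normal forms: not equal.


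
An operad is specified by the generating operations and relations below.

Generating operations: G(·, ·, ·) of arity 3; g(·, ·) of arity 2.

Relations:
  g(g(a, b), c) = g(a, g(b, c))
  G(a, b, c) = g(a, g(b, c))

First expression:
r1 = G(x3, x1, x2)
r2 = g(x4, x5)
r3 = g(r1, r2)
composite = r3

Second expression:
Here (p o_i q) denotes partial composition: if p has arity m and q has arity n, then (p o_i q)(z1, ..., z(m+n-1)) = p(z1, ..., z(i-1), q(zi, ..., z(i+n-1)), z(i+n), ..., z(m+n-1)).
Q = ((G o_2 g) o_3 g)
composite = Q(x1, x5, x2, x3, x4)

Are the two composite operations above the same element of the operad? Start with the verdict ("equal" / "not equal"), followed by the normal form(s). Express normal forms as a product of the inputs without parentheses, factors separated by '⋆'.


not equal; the first gives x3 ⋆ x1 ⋆ x2 ⋆ x4 ⋆ x5 and the second x1 ⋆ x5 ⋆ x2 ⋆ x3 ⋆ x4

Normal form of the first expression: x3 ⋆ x1 ⋆ x2 ⋆ x4 ⋆ x5
Normal form of the second expression: x1 ⋆ x5 ⋆ x2 ⋆ x3 ⋆ x4
Distinct normal forms: not equal.


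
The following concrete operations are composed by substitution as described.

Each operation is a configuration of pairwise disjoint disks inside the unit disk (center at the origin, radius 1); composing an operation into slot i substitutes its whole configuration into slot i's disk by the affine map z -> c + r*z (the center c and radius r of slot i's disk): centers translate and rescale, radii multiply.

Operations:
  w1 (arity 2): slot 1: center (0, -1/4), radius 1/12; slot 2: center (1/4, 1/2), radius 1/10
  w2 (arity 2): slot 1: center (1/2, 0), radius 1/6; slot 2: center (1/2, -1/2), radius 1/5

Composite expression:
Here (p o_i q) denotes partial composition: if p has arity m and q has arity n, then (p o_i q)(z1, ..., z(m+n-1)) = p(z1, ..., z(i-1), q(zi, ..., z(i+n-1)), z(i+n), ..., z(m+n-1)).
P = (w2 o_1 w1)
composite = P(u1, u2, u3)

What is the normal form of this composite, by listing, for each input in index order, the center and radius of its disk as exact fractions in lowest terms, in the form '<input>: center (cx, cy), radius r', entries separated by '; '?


u1: center (1/2, -1/24), radius 1/72; u2: center (13/24, 1/12), radius 1/60; u3: center (1/2, -1/2), radius 1/5

Only the slot chain above each u matters under w2; compose those maps.
tracing u1 down its 2-map path: center (1/2, -1/24), radius 1/72
tracing u2 down its 2-map path: center (13/24, 1/12), radius 1/60
tracing u3 down its 1-map path: center (1/2, -1/2), radius 1/5


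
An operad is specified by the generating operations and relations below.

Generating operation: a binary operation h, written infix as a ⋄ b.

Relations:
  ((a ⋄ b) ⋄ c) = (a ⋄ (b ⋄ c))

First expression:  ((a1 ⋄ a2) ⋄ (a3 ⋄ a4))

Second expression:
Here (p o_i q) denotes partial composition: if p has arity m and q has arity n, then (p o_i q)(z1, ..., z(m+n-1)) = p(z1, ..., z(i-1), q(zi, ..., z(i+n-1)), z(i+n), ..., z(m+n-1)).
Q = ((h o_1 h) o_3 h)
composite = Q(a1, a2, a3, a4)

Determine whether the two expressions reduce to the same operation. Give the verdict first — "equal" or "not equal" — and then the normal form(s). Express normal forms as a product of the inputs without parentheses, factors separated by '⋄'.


equal; the common form is a1 ⋄ a2 ⋄ a3 ⋄ a4

The first expression, normalized: a1 ⋄ a2 ⋄ a3 ⋄ a4
The second expression, normalized: a1 ⋄ a2 ⋄ a3 ⋄ a4
The normal forms match — equal.


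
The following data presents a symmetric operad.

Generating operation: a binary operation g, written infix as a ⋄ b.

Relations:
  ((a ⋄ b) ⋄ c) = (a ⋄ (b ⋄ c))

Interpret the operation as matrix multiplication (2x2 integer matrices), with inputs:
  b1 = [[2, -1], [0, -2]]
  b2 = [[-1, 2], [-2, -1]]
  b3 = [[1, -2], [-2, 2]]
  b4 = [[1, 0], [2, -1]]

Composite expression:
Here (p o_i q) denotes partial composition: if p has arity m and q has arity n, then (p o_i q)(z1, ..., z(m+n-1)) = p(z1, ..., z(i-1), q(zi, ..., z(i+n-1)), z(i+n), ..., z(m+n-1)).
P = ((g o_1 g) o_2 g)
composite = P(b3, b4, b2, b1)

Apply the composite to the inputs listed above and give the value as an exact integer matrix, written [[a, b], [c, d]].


[[-2, 17], [4, -14]]

(b4 ⋄ b2) = [[-1, 2], [0, 5]]
(b3 ⋄ (b4 ⋄ b2)) = [[-1, -8], [2, 6]]
((b3 ⋄ (b4 ⋄ b2)) ⋄ b1) = [[-2, 17], [4, -14]]


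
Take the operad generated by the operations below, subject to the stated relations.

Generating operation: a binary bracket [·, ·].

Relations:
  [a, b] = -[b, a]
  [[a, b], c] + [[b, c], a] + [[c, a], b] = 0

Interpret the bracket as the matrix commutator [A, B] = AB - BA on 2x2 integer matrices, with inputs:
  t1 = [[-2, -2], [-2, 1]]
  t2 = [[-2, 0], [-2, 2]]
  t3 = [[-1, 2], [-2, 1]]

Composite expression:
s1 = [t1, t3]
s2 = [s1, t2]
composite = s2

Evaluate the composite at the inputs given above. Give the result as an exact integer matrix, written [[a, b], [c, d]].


[t1, t3] = [[8, -10], [-2, -8]]
[[t1, t3], t2] = [[20, -40], [40, -20]]

[[20, -40], [40, -20]]


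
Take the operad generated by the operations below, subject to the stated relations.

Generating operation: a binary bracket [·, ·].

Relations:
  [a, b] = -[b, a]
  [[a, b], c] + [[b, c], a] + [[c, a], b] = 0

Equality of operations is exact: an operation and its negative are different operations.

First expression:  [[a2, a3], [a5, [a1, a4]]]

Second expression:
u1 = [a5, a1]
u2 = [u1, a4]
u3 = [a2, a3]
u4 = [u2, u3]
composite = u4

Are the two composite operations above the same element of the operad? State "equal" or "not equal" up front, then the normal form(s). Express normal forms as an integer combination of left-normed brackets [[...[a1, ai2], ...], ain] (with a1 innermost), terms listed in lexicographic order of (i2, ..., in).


not equal — first [[[[a1, a4], a5], a2], a3] - [[[[a1, a4], a5], a3], a2], second -[[[[a1, a5], a4], a2], a3] + [[[[a1, a5], a4], a3], a2]

The first composite normalizes to [[[[a1, a4], a5], a2], a3] - [[[[a1, a4], a5], a3], a2]
The second composite normalizes to -[[[[a1, a5], a4], a2], a3] + [[[[a1, a5], a4], a3], a2]
No match — not equal.


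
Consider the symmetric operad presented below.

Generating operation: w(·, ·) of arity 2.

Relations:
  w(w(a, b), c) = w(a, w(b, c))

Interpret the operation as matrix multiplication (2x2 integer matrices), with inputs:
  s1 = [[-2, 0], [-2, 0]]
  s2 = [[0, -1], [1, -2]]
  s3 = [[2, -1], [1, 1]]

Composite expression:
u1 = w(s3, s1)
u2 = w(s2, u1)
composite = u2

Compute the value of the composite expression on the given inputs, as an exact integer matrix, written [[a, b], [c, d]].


[[4, 0], [6, 0]]

w(s3, s1) = [[-2, 0], [-4, 0]]
w(s2, w(s3, s1)) = [[4, 0], [6, 0]]


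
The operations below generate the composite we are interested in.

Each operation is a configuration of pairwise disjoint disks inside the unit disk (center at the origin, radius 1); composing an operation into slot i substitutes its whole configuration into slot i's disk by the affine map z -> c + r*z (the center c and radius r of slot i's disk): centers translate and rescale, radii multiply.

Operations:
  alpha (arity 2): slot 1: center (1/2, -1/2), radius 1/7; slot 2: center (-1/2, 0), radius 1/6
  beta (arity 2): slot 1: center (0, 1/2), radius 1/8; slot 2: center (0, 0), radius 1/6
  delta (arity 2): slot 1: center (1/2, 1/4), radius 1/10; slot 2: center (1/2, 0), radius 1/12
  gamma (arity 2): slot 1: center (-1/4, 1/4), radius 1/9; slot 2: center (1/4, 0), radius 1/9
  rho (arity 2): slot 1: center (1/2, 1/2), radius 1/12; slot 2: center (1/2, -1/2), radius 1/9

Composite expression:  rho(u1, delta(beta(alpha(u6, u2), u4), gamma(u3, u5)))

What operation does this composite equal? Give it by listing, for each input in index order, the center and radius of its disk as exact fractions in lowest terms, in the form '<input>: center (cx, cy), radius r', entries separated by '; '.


u1: center (1/2, 1/2), radius 1/12; u2: center (799/1440, -7/15), radius 1/4320; u3: center (239/432, -215/432), radius 1/972; u4: center (5/9, -17/36), radius 1/540; u5: center (241/432, -1/2), radius 1/972; u6: center (89/160, -673/1440), radius 1/5040

Affine substitution under rho: radii multiply and u-centers shift.
u1 passes through 1 substitution, ending at center (1/2, 1/2), radius 1/12
u6 passes through 4 substitutions, ending at center (89/160, -673/1440), radius 1/5040
u2 passes through 4 substitutions, ending at center (799/1440, -7/15), radius 1/4320
u4 passes through 3 substitutions, ending at center (5/9, -17/36), radius 1/540
u3 passes through 3 substitutions, ending at center (239/432, -215/432), radius 1/972
u5 passes through 3 substitutions, ending at center (241/432, -1/2), radius 1/972


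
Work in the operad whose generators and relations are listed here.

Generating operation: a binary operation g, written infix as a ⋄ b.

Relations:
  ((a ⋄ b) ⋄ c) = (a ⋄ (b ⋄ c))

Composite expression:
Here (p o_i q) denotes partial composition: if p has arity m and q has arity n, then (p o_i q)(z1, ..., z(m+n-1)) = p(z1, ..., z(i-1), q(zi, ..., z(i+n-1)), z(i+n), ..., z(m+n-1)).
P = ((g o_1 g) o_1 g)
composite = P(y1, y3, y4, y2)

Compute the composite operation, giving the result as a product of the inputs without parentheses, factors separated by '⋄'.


y1 ⋄ y3 ⋄ y4 ⋄ y2

Every regrouping of g is equal, so read the y-inputs in written order.
(y1 ⋄ y3) spells out as y1 ⋄ y3
((y1 ⋄ y3) ⋄ y4) spells out as y1 ⋄ y3 ⋄ y4
(((y1 ⋄ y3) ⋄ y4) ⋄ y2) spells out as y1 ⋄ y3 ⋄ y4 ⋄ y2


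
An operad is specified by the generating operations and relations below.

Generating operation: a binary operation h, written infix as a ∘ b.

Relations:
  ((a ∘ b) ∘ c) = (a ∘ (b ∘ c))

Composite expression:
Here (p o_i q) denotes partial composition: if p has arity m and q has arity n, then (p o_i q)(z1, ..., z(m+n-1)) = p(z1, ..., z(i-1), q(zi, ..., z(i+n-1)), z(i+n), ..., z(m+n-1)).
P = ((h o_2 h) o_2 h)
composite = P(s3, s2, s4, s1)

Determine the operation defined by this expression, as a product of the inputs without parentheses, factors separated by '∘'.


Associativity of h dissolves the nesting; only the s-input order survives.
(s2 ∘ s4) unparenthesizes to s2 ∘ s4
((s2 ∘ s4) ∘ s1) unparenthesizes to s2 ∘ s4 ∘ s1
(s3 ∘ ((s2 ∘ s4) ∘ s1)) unparenthesizes to s3 ∘ s2 ∘ s4 ∘ s1

s3 ∘ s2 ∘ s4 ∘ s1


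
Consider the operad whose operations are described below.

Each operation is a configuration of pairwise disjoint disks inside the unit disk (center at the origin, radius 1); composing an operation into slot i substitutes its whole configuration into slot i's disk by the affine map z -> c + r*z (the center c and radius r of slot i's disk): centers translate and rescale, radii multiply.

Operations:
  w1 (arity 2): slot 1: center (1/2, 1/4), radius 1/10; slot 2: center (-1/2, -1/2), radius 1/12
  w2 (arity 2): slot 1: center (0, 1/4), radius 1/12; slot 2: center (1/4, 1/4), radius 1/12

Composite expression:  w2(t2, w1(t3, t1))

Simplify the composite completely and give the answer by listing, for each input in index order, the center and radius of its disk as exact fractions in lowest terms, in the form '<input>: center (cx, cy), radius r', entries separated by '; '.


t1: center (5/24, 5/24), radius 1/144; t2: center (0, 1/4), radius 1/12; t3: center (7/24, 13/48), radius 1/120

Below w2, radii multiply path by path; the t-disk centers shift.
for t2, the 1-step affine chain lands on center (0, 1/4), radius 1/12
for t3, the 2-step affine chain lands on center (7/24, 13/48), radius 1/120
for t1, the 2-step affine chain lands on center (5/24, 5/24), radius 1/144


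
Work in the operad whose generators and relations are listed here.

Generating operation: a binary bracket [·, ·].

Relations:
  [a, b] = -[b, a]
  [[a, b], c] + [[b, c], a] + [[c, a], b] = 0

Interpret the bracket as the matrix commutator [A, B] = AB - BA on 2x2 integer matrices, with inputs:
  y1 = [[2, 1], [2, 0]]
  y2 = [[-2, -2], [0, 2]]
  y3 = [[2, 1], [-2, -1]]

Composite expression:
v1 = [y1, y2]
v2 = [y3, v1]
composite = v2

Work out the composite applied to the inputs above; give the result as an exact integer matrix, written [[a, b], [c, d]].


[[-8, -8], [8, 8]]

[y1, y2] = [[4, 0], [-8, -4]]
[y3, [y1, y2]] = [[-8, -8], [8, 8]]


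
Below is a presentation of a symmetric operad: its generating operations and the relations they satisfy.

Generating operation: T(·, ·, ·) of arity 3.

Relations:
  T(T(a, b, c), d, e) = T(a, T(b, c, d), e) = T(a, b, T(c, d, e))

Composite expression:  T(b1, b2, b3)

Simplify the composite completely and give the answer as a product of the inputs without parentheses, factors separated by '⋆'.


b1 ⋆ b2 ⋆ b3

Under associativity of T, the answer is the b's in reading order.
T(b1, b2, b3) spells out as b1 ⋆ b2 ⋆ b3


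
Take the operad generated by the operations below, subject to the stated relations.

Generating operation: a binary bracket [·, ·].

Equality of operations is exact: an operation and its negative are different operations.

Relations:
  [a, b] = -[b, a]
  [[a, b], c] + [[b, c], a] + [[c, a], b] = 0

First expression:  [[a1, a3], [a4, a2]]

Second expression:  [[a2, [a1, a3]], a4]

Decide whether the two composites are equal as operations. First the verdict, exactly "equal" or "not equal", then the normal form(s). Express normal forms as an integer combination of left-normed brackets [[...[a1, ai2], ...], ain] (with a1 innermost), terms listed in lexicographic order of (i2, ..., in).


Reducing the first expression gives -[[[a1, a3], a2], a4] + [[[a1, a3], a4], a2]
Reducing the second expression gives -[[[a1, a3], a2], a4]
No match — not equal.

not equal; first: -[[[a1, a3], a2], a4] + [[[a1, a3], a4], a2]; second: -[[[a1, a3], a2], a4]
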